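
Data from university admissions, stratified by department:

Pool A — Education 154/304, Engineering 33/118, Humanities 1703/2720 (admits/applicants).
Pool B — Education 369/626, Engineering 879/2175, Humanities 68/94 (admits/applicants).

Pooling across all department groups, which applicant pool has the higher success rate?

Education: Pool A 154/304 = 50.7%, Pool B 369/626 = 58.9% → Pool B
Engineering: Pool A 33/118 = 28.0%, Pool B 879/2175 = 40.4% → Pool B
Humanities: Pool A 1703/2720 = 62.6%, Pool B 68/94 = 72.3% → Pool B
Overall: Pool A 1890/3142 = 60.2%, Pool B 1316/2895 = 45.5% → Pool A
(Pool B wins every department group but Pool A wins overall — Pool B's applicants skew toward the low-rate Engineering group.)

Pool A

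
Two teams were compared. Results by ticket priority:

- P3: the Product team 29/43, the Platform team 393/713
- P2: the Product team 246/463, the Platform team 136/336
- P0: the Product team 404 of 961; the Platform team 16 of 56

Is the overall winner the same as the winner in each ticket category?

P3: the Product team 29/43 = 67.4%, the Platform team 393/713 = 55.1% → the Product team
P2: the Product team 246/463 = 53.1%, the Platform team 136/336 = 40.5% → the Product team
P0: the Product team 404/961 = 42.0%, the Platform team 16/56 = 28.6% → the Product team
Overall: the Product team 679/1467 = 46.3%, the Platform team 545/1105 = 49.3% → the Platform team
The Product team wins each ticket group but the Platform team wins overall — the comparison reverses. The Product team's tickets skew toward P0, which has a lower base rate.

No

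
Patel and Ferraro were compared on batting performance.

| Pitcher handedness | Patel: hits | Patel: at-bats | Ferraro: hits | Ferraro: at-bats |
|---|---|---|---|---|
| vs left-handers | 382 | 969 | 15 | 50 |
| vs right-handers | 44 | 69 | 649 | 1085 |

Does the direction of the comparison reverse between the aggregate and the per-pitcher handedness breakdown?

Yes

Vs left-handers: Patel 382/969 = 39.4%, Ferraro 15/50 = 30.0% → Patel
Vs right-handers: Patel 44/69 = 63.8%, Ferraro 649/1085 = 59.8% → Patel
Overall: Patel 426/1038 = 41.0%, Ferraro 664/1135 = 58.5% → Ferraro
Patel wins each pitcher group but Ferraro wins overall — the comparison reverses. Patel's at-bats skew toward vs left-handers, which has a lower base rate.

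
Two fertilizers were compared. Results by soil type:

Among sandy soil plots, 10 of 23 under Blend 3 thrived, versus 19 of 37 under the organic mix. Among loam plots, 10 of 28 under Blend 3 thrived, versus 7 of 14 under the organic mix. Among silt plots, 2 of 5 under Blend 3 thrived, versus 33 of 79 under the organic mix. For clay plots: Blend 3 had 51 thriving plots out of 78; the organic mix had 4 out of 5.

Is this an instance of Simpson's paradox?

Sandy soil: Blend 3 10/23 = 43.5%, the organic mix 19/37 = 51.4% → the organic mix
Loam: Blend 3 10/28 = 35.7%, the organic mix 7/14 = 50.0% → the organic mix
Silt: Blend 3 2/5 = 40.0%, the organic mix 33/79 = 41.8% → the organic mix
Clay: Blend 3 51/78 = 65.4%, the organic mix 4/5 = 80.0% → the organic mix
Overall: Blend 3 73/134 = 54.5%, the organic mix 63/135 = 46.7% → Blend 3
The organic mix wins each soil group but Blend 3 wins overall — the comparison reverses. The organic mix's plots skew toward silt, which has a lower base rate.

Yes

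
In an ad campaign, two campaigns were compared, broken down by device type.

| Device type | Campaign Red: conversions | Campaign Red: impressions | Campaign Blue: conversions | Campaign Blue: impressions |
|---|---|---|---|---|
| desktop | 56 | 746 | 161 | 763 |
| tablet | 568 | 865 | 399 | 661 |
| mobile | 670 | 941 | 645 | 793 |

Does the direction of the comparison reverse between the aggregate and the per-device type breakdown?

Desktop: Campaign Red 56/746 = 7.5%, Campaign Blue 161/763 = 21.1% → Campaign Blue
Tablet: Campaign Red 568/865 = 65.7%, Campaign Blue 399/661 = 60.4% → Campaign Red
Mobile: Campaign Red 670/941 = 71.2%, Campaign Blue 645/793 = 81.3% → Campaign Blue
Overall: Campaign Red 1294/2552 = 50.7%, Campaign Blue 1205/2217 = 54.4% → Campaign Blue
Neither sweeps: Campaign Red wins 1 of 3 groups, Campaign Blue wins 2. Campaign Blue wins overall but not every group — no Simpson reversal.

No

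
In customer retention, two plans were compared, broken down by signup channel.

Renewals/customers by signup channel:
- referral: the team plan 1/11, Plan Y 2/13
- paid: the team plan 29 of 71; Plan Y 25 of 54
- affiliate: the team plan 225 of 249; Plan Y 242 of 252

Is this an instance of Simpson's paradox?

Referral: the team plan 1/11 = 9.1%, Plan Y 2/13 = 15.4% → Plan Y
Paid: the team plan 29/71 = 40.8%, Plan Y 25/54 = 46.3% → Plan Y
Affiliate: the team plan 225/249 = 90.4%, Plan Y 242/252 = 96.0% → Plan Y
Overall: the team plan 255/331 = 77.0%, Plan Y 269/319 = 84.3% → Plan Y
Plan Y wins overall and in every signup group — no reversal.

No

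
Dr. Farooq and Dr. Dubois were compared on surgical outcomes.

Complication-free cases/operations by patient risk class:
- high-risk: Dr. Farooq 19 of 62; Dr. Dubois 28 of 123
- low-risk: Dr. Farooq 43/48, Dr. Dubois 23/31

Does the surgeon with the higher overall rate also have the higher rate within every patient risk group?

Yes

High-risk: Dr. Farooq 19/62 = 30.6%, Dr. Dubois 28/123 = 22.8% → Dr. Farooq
Low-risk: Dr. Farooq 43/48 = 89.6%, Dr. Dubois 23/31 = 74.2% → Dr. Farooq
Overall: Dr. Farooq 62/110 = 56.4%, Dr. Dubois 51/154 = 33.1% → Dr. Farooq
Dr. Farooq wins overall and in every patient risk group — no reversal.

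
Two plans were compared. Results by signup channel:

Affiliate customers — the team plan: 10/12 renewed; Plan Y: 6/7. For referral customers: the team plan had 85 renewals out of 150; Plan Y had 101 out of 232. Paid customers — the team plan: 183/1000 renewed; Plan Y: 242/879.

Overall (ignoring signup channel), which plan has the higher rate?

Affiliate: the team plan 10/12 = 83.3%, Plan Y 6/7 = 85.7% → Plan Y
Referral: the team plan 85/150 = 56.7%, Plan Y 101/232 = 43.5% → the team plan
Paid: the team plan 183/1000 = 18.3%, Plan Y 242/879 = 27.5% → Plan Y
Overall: the team plan 278/1162 = 23.9%, Plan Y 349/1118 = 31.2% → Plan Y
(Neither sweeps every signup group, but Plan Y has the higher pooled rate.)

Plan Y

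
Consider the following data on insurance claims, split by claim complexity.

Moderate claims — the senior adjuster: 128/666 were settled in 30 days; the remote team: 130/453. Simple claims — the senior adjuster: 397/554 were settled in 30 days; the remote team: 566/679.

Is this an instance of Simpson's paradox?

No

Moderate: the senior adjuster 128/666 = 19.2%, the remote team 130/453 = 28.7% → the remote team
Simple: the senior adjuster 397/554 = 71.7%, the remote team 566/679 = 83.4% → the remote team
Overall: the senior adjuster 525/1220 = 43.0%, the remote team 696/1132 = 61.5% → the remote team
The remote team wins overall and in every claim group — no reversal.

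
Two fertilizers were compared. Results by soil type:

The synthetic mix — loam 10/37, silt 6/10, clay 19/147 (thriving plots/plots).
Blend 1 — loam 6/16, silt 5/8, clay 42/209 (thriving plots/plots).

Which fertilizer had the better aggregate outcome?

Blend 1

Loam: the synthetic mix 10/37 = 27.0%, Blend 1 6/16 = 37.5% → Blend 1
Silt: the synthetic mix 6/10 = 60.0%, Blend 1 5/8 = 62.5% → Blend 1
Clay: the synthetic mix 19/147 = 12.9%, Blend 1 42/209 = 20.1% → Blend 1
Overall: the synthetic mix 35/194 = 18.0%, Blend 1 53/233 = 22.7% → Blend 1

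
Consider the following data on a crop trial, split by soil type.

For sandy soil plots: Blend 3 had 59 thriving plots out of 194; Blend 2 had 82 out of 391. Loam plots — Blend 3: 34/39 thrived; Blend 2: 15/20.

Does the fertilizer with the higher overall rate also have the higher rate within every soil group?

Sandy soil: Blend 3 59/194 = 30.4%, Blend 2 82/391 = 21.0% → Blend 3
Loam: Blend 3 34/39 = 87.2%, Blend 2 15/20 = 75.0% → Blend 3
Overall: Blend 3 93/233 = 39.9%, Blend 2 97/411 = 23.6% → Blend 3
Blend 3 wins overall and in every soil group — no reversal.

Yes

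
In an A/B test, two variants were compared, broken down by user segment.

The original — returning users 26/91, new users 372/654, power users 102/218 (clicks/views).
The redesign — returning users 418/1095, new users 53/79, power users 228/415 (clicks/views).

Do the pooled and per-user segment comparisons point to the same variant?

Returning users: the original 26/91 = 28.6%, the redesign 418/1095 = 38.2% → the redesign
New users: the original 372/654 = 56.9%, the redesign 53/79 = 67.1% → the redesign
Power users: the original 102/218 = 46.8%, the redesign 228/415 = 54.9% → the redesign
Overall: the original 500/963 = 51.9%, the redesign 699/1589 = 44.0% → the original
The redesign wins each user group but the original wins overall — the comparison reverses. The redesign's views skew toward returning users, which has a lower base rate.

No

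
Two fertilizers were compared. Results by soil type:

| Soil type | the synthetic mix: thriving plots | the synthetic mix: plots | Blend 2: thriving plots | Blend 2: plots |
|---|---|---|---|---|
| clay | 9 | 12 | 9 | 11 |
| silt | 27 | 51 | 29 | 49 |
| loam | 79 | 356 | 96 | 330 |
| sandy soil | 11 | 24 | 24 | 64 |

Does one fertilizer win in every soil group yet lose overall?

No

Clay: the synthetic mix 9/12 = 75.0%, Blend 2 9/11 = 81.8% → Blend 2
Silt: the synthetic mix 27/51 = 52.9%, Blend 2 29/49 = 59.2% → Blend 2
Loam: the synthetic mix 79/356 = 22.2%, Blend 2 96/330 = 29.1% → Blend 2
Sandy soil: the synthetic mix 11/24 = 45.8%, Blend 2 24/64 = 37.5% → the synthetic mix
Overall: the synthetic mix 126/443 = 28.4%, Blend 2 158/454 = 34.8% → Blend 2
Neither sweeps: the synthetic mix wins 1 of 4 groups, Blend 2 wins 3. Blend 2 wins overall but not every group — no Simpson reversal.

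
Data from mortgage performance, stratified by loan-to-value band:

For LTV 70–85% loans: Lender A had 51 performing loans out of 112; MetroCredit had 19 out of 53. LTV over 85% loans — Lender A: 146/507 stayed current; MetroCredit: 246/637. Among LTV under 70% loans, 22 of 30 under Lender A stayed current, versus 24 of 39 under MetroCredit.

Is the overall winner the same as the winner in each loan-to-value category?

No

LTV 70–85%: Lender A 51/112 = 45.5%, MetroCredit 19/53 = 35.8% → Lender A
LTV over 85%: Lender A 146/507 = 28.8%, MetroCredit 246/637 = 38.6% → MetroCredit
LTV under 70%: Lender A 22/30 = 73.3%, MetroCredit 24/39 = 61.5% → Lender A
Overall: Lender A 219/649 = 33.7%, MetroCredit 289/729 = 39.6% → MetroCredit
Neither sweeps: Lender A wins 2 of 3 groups, MetroCredit wins 1. MetroCredit wins overall but not every group — no Simpson reversal.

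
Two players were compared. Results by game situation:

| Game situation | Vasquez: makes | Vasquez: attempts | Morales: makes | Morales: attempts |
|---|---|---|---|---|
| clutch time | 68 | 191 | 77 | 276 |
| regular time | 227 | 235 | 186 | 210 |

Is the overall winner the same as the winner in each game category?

Yes

Clutch time: Vasquez 68/191 = 35.6%, Morales 77/276 = 27.9% → Vasquez
Regular time: Vasquez 227/235 = 96.6%, Morales 186/210 = 88.6% → Vasquez
Overall: Vasquez 295/426 = 69.2%, Morales 263/486 = 54.1% → Vasquez
Vasquez wins overall and in every game group — no reversal.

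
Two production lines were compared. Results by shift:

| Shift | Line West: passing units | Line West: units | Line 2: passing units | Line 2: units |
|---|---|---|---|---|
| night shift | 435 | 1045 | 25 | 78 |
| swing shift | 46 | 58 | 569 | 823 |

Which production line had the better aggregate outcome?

Night shift: Line West 435/1045 = 41.6%, Line 2 25/78 = 32.1% → Line West
Swing shift: Line West 46/58 = 79.3%, Line 2 569/823 = 69.1% → Line West
Overall: Line West 481/1103 = 43.6%, Line 2 594/901 = 65.9% → Line 2
(Line West wins every shift group but Line 2 wins overall — Line West's units skew toward the low-rate night shift group.)

Line 2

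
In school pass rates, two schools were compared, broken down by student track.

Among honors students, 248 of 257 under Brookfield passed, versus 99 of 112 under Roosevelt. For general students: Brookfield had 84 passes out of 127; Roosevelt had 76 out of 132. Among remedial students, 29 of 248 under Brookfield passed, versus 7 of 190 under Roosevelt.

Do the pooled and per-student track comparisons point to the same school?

Yes

Honors: Brookfield 248/257 = 96.5%, Roosevelt 99/112 = 88.4% → Brookfield
General: Brookfield 84/127 = 66.1%, Roosevelt 76/132 = 57.6% → Brookfield
Remedial: Brookfield 29/248 = 11.7%, Roosevelt 7/190 = 3.7% → Brookfield
Overall: Brookfield 361/632 = 57.1%, Roosevelt 182/434 = 41.9% → Brookfield
Brookfield wins overall and in every student group — no reversal.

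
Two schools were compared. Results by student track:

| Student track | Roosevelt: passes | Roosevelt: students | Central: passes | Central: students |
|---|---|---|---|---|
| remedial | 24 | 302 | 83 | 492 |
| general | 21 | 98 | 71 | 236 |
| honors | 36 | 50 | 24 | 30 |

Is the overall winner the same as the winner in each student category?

Remedial: Roosevelt 24/302 = 7.9%, Central 83/492 = 16.9% → Central
General: Roosevelt 21/98 = 21.4%, Central 71/236 = 30.1% → Central
Honors: Roosevelt 36/50 = 72.0%, Central 24/30 = 80.0% → Central
Overall: Roosevelt 81/450 = 18.0%, Central 178/758 = 23.5% → Central
Central wins overall and in every student group — no reversal.

Yes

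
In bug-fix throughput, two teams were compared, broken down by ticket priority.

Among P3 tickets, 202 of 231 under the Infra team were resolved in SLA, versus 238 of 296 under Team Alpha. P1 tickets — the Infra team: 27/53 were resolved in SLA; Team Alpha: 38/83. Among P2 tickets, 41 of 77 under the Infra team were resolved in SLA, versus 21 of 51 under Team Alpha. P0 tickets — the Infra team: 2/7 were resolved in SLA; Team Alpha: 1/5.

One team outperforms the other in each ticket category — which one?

the Infra team

P3: the Infra team 202/231 = 87.4%, Team Alpha 238/296 = 80.4% → the Infra team
P1: the Infra team 27/53 = 50.9%, Team Alpha 38/83 = 45.8% → the Infra team
P2: the Infra team 41/77 = 53.2%, Team Alpha 21/51 = 41.2% → the Infra team
P0: the Infra team 2/7 = 28.6%, Team Alpha 1/5 = 20.0% → the Infra team
The Infra team has the higher rate in all 4 groups.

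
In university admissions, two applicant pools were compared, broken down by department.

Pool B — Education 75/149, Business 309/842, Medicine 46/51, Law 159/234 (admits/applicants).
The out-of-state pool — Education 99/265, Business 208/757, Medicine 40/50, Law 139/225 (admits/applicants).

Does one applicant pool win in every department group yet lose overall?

No

Education: Pool B 75/149 = 50.3%, the out-of-state pool 99/265 = 37.4% → Pool B
Business: Pool B 309/842 = 36.7%, the out-of-state pool 208/757 = 27.5% → Pool B
Medicine: Pool B 46/51 = 90.2%, the out-of-state pool 40/50 = 80.0% → Pool B
Law: Pool B 159/234 = 67.9%, the out-of-state pool 139/225 = 61.8% → Pool B
Overall: Pool B 589/1276 = 46.2%, the out-of-state pool 486/1297 = 37.5% → Pool B
Pool B wins overall and in every department group — no reversal.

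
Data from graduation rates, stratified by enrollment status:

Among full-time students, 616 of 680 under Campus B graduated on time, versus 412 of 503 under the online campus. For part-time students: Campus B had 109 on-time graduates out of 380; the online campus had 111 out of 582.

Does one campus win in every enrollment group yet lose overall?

No

Full-time: Campus B 616/680 = 90.6%, the online campus 412/503 = 81.9% → Campus B
Part-time: Campus B 109/380 = 28.7%, the online campus 111/582 = 19.1% → Campus B
Overall: Campus B 725/1060 = 68.4%, the online campus 523/1085 = 48.2% → Campus B
Campus B wins overall and in every enrollment group — no reversal.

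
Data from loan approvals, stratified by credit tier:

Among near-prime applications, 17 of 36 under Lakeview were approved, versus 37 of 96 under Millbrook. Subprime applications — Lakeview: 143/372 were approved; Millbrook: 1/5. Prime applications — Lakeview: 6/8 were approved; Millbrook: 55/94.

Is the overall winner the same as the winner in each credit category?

Near-prime: Lakeview 17/36 = 47.2%, Millbrook 37/96 = 38.5% → Lakeview
Subprime: Lakeview 143/372 = 38.4%, Millbrook 1/5 = 20.0% → Lakeview
Prime: Lakeview 6/8 = 75.0%, Millbrook 55/94 = 58.5% → Lakeview
Overall: Lakeview 166/416 = 39.9%, Millbrook 93/195 = 47.7% → Millbrook
Lakeview wins each credit group but Millbrook wins overall — the comparison reverses. Lakeview's applications skew toward subprime, which has a lower base rate.

No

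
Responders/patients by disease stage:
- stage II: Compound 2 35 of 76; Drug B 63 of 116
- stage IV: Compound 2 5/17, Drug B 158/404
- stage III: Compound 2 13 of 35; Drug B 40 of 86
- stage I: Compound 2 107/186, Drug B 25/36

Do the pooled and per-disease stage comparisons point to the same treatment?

No

Stage II: Compound 2 35/76 = 46.1%, Drug B 63/116 = 54.3% → Drug B
Stage IV: Compound 2 5/17 = 29.4%, Drug B 158/404 = 39.1% → Drug B
Stage III: Compound 2 13/35 = 37.1%, Drug B 40/86 = 46.5% → Drug B
Stage I: Compound 2 107/186 = 57.5%, Drug B 25/36 = 69.4% → Drug B
Overall: Compound 2 160/314 = 51.0%, Drug B 286/642 = 44.5% → Compound 2
Drug B wins each disease group but Compound 2 wins overall — the comparison reverses. Drug B's patients skew toward stage IV, which has a lower base rate.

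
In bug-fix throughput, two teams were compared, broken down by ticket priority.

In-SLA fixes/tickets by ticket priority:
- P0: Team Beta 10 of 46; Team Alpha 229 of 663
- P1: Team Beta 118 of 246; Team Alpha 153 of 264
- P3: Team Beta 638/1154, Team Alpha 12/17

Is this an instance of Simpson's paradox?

Yes

P0: Team Beta 10/46 = 21.7%, Team Alpha 229/663 = 34.5% → Team Alpha
P1: Team Beta 118/246 = 48.0%, Team Alpha 153/264 = 58.0% → Team Alpha
P3: Team Beta 638/1154 = 55.3%, Team Alpha 12/17 = 70.6% → Team Alpha
Overall: Team Beta 766/1446 = 53.0%, Team Alpha 394/944 = 41.7% → Team Beta
Team Alpha wins each ticket group but Team Beta wins overall — the comparison reverses. Team Alpha's tickets skew toward P0, which has a lower base rate.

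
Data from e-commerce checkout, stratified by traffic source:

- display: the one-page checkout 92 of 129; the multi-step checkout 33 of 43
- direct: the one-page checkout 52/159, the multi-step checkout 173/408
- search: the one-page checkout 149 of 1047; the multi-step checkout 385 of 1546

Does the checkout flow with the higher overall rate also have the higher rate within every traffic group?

Display: the one-page checkout 92/129 = 71.3%, the multi-step checkout 33/43 = 76.7% → the multi-step checkout
Direct: the one-page checkout 52/159 = 32.7%, the multi-step checkout 173/408 = 42.4% → the multi-step checkout
Search: the one-page checkout 149/1047 = 14.2%, the multi-step checkout 385/1546 = 24.9% → the multi-step checkout
Overall: the one-page checkout 293/1335 = 21.9%, the multi-step checkout 591/1997 = 29.6% → the multi-step checkout
The multi-step checkout wins overall and in every traffic group — no reversal.

Yes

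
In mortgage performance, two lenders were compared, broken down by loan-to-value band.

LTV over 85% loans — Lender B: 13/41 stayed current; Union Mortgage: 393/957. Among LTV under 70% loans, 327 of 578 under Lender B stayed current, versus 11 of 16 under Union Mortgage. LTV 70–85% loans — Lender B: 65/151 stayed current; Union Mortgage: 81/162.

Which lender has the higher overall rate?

Lender B

LTV over 85%: Lender B 13/41 = 31.7%, Union Mortgage 393/957 = 41.1% → Union Mortgage
LTV under 70%: Lender B 327/578 = 56.6%, Union Mortgage 11/16 = 68.8% → Union Mortgage
LTV 70–85%: Lender B 65/151 = 43.0%, Union Mortgage 81/162 = 50.0% → Union Mortgage
Overall: Lender B 405/770 = 52.6%, Union Mortgage 485/1135 = 42.7% → Lender B
(Union Mortgage wins every loan-to-value group but Lender B wins overall — Union Mortgage's loans skew toward the low-rate LTV over 85% group.)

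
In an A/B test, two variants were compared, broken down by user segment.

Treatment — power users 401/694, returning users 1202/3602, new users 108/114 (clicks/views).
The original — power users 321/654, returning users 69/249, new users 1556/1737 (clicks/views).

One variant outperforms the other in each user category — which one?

Treatment

Power users: Treatment 401/694 = 57.8%, the original 321/654 = 49.1% → Treatment
Returning users: Treatment 1202/3602 = 33.4%, the original 69/249 = 27.7% → Treatment
New users: Treatment 108/114 = 94.7%, the original 1556/1737 = 89.6% → Treatment
Treatment has the higher rate in all 3 groups.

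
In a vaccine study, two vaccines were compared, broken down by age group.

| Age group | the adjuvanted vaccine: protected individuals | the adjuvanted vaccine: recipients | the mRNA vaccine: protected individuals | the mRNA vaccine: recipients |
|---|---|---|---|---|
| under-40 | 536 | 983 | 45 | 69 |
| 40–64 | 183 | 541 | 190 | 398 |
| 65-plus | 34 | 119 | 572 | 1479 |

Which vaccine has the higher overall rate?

Under-40: the adjuvanted vaccine 536/983 = 54.5%, the mRNA vaccine 45/69 = 65.2% → the mRNA vaccine
40–64: the adjuvanted vaccine 183/541 = 33.8%, the mRNA vaccine 190/398 = 47.7% → the mRNA vaccine
65-plus: the adjuvanted vaccine 34/119 = 28.6%, the mRNA vaccine 572/1479 = 38.7% → the mRNA vaccine
Overall: the adjuvanted vaccine 753/1643 = 45.8%, the mRNA vaccine 807/1946 = 41.5% → the adjuvanted vaccine
(The mRNA vaccine wins every age group but the adjuvanted vaccine wins overall — the mRNA vaccine's recipients skew toward the low-rate 65-plus group.)

the adjuvanted vaccine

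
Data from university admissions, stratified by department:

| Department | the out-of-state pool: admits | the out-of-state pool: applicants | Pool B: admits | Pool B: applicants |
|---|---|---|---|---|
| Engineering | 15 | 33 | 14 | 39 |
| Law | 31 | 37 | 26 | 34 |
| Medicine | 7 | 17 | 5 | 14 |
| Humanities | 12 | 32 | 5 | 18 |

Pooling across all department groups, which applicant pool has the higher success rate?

Engineering: the out-of-state pool 15/33 = 45.5%, Pool B 14/39 = 35.9% → the out-of-state pool
Law: the out-of-state pool 31/37 = 83.8%, Pool B 26/34 = 76.5% → the out-of-state pool
Medicine: the out-of-state pool 7/17 = 41.2%, Pool B 5/14 = 35.7% → the out-of-state pool
Humanities: the out-of-state pool 12/32 = 37.5%, Pool B 5/18 = 27.8% → the out-of-state pool
Overall: the out-of-state pool 65/119 = 54.6%, Pool B 50/105 = 47.6% → the out-of-state pool

the out-of-state pool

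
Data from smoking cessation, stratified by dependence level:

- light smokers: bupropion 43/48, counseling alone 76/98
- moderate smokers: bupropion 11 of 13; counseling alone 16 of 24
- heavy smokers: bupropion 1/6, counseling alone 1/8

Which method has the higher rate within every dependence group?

bupropion

Light smokers: bupropion 43/48 = 89.6%, counseling alone 76/98 = 77.6% → bupropion
Moderate smokers: bupropion 11/13 = 84.6%, counseling alone 16/24 = 66.7% → bupropion
Heavy smokers: bupropion 1/6 = 16.7%, counseling alone 1/8 = 12.5% → bupropion
Bupropion has the higher rate in all 3 groups.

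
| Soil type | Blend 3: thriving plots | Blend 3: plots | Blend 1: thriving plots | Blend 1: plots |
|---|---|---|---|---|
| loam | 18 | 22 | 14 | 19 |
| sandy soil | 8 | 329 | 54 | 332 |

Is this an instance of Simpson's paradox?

Loam: Blend 3 18/22 = 81.8%, Blend 1 14/19 = 73.7% → Blend 3
Sandy soil: Blend 3 8/329 = 2.4%, Blend 1 54/332 = 16.3% → Blend 1
Overall: Blend 3 26/351 = 7.4%, Blend 1 68/351 = 19.4% → Blend 1
Neither sweeps: Blend 3 wins 1 of 2 groups, Blend 1 wins 1. Blend 1 wins overall but not every group — no Simpson reversal.

No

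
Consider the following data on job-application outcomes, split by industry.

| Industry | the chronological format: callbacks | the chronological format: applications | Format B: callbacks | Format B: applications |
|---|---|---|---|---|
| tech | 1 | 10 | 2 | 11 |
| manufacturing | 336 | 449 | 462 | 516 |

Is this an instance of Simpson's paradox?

Tech: the chronological format 1/10 = 10.0%, Format B 2/11 = 18.2% → Format B
Manufacturing: the chronological format 336/449 = 74.8%, Format B 462/516 = 89.5% → Format B
Overall: the chronological format 337/459 = 73.4%, Format B 464/527 = 88.0% → Format B
Format B wins overall and in every industry group — no reversal.

No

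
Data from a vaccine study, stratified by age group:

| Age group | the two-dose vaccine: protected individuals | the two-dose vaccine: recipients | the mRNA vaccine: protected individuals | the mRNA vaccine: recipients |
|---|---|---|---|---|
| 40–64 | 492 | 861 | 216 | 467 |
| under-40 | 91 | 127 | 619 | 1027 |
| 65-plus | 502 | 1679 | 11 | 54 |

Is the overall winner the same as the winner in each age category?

40–64: the two-dose vaccine 492/861 = 57.1%, the mRNA vaccine 216/467 = 46.3% → the two-dose vaccine
Under-40: the two-dose vaccine 91/127 = 71.7%, the mRNA vaccine 619/1027 = 60.3% → the two-dose vaccine
65-plus: the two-dose vaccine 502/1679 = 29.9%, the mRNA vaccine 11/54 = 20.4% → the two-dose vaccine
Overall: the two-dose vaccine 1085/2667 = 40.7%, the mRNA vaccine 846/1548 = 54.7% → the mRNA vaccine
The two-dose vaccine wins each age group but the mRNA vaccine wins overall — the comparison reverses. The two-dose vaccine's recipients skew toward 65-plus, which has a lower base rate.

No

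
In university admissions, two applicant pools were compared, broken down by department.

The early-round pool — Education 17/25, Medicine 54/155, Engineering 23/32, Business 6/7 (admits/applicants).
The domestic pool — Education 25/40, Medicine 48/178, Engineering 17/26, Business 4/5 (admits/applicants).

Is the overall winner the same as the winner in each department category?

Education: the early-round pool 17/25 = 68.0%, the domestic pool 25/40 = 62.5% → the early-round pool
Medicine: the early-round pool 54/155 = 34.8%, the domestic pool 48/178 = 27.0% → the early-round pool
Engineering: the early-round pool 23/32 = 71.9%, the domestic pool 17/26 = 65.4% → the early-round pool
Business: the early-round pool 6/7 = 85.7%, the domestic pool 4/5 = 80.0% → the early-round pool
Overall: the early-round pool 100/219 = 45.7%, the domestic pool 94/249 = 37.8% → the early-round pool
The early-round pool wins overall and in every department group — no reversal.

Yes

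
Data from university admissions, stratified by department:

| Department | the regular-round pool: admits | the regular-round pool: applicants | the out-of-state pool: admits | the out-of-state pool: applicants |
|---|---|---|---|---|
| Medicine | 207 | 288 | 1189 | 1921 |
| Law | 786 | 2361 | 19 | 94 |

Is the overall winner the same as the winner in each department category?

Medicine: the regular-round pool 207/288 = 71.9%, the out-of-state pool 1189/1921 = 61.9% → the regular-round pool
Law: the regular-round pool 786/2361 = 33.3%, the out-of-state pool 19/94 = 20.2% → the regular-round pool
Overall: the regular-round pool 993/2649 = 37.5%, the out-of-state pool 1208/2015 = 60.0% → the out-of-state pool
The regular-round pool wins each department group but the out-of-state pool wins overall — the comparison reverses. The regular-round pool's applicants skew toward Law, which has a lower base rate.

No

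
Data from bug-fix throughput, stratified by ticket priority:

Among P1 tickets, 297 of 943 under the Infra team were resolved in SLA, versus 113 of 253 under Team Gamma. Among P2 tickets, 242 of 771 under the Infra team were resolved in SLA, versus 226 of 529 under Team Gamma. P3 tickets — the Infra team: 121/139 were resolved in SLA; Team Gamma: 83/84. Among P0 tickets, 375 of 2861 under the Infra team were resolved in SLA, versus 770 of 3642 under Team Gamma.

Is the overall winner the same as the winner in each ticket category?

P1: the Infra team 297/943 = 31.5%, Team Gamma 113/253 = 44.7% → Team Gamma
P2: the Infra team 242/771 = 31.4%, Team Gamma 226/529 = 42.7% → Team Gamma
P3: the Infra team 121/139 = 87.1%, Team Gamma 83/84 = 98.8% → Team Gamma
P0: the Infra team 375/2861 = 13.1%, Team Gamma 770/3642 = 21.1% → Team Gamma
Overall: the Infra team 1035/4714 = 22.0%, Team Gamma 1192/4508 = 26.4% → Team Gamma
Team Gamma wins overall and in every ticket group — no reversal.

Yes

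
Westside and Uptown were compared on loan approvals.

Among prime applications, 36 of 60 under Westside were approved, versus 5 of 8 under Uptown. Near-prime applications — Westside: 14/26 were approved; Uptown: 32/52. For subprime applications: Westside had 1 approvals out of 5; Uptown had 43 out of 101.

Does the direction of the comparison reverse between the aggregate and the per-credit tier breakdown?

Yes

Prime: Westside 36/60 = 60.0%, Uptown 5/8 = 62.5% → Uptown
Near-prime: Westside 14/26 = 53.8%, Uptown 32/52 = 61.5% → Uptown
Subprime: Westside 1/5 = 20.0%, Uptown 43/101 = 42.6% → Uptown
Overall: Westside 51/91 = 56.0%, Uptown 80/161 = 49.7% → Westside
Uptown wins each credit group but Westside wins overall — the comparison reverses. Uptown's applications skew toward subprime, which has a lower base rate.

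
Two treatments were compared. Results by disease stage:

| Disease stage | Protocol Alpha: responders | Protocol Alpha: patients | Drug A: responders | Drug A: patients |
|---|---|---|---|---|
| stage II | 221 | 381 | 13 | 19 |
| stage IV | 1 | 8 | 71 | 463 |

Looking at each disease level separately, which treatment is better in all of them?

Drug A

Stage II: Protocol Alpha 221/381 = 58.0%, Drug A 13/19 = 68.4% → Drug A
Stage IV: Protocol Alpha 1/8 = 12.5%, Drug A 71/463 = 15.3% → Drug A
Drug A has the higher rate in both groups.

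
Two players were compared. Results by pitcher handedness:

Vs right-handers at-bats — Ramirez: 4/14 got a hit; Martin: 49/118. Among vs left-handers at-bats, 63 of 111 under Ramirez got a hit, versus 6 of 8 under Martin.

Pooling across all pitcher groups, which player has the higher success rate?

Ramirez

Vs right-handers: Ramirez 4/14 = 28.6%, Martin 49/118 = 41.5% → Martin
Vs left-handers: Ramirez 63/111 = 56.8%, Martin 6/8 = 75.0% → Martin
Overall: Ramirez 67/125 = 53.6%, Martin 55/126 = 43.7% → Ramirez
(Martin wins every pitcher group but Ramirez wins overall — Martin's at-bats skew toward the low-rate vs right-handers group.)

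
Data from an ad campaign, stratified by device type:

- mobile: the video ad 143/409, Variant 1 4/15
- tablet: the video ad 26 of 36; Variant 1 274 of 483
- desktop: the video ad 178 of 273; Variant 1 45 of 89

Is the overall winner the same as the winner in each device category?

No

Mobile: the video ad 143/409 = 35.0%, Variant 1 4/15 = 26.7% → the video ad
Tablet: the video ad 26/36 = 72.2%, Variant 1 274/483 = 56.7% → the video ad
Desktop: the video ad 178/273 = 65.2%, Variant 1 45/89 = 50.6% → the video ad
Overall: the video ad 347/718 = 48.3%, Variant 1 323/587 = 55.0% → Variant 1
The video ad wins each device group but Variant 1 wins overall — the comparison reverses. The video ad's impressions skew toward mobile, which has a lower base rate.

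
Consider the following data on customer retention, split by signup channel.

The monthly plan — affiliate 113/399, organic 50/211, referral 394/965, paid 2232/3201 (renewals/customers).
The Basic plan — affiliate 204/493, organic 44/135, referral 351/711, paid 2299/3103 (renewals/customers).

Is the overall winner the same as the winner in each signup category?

Affiliate: the monthly plan 113/399 = 28.3%, the Basic plan 204/493 = 41.4% → the Basic plan
Organic: the monthly plan 50/211 = 23.7%, the Basic plan 44/135 = 32.6% → the Basic plan
Referral: the monthly plan 394/965 = 40.8%, the Basic plan 351/711 = 49.4% → the Basic plan
Paid: the monthly plan 2232/3201 = 69.7%, the Basic plan 2299/3103 = 74.1% → the Basic plan
Overall: the monthly plan 2789/4776 = 58.4%, the Basic plan 2898/4442 = 65.2% → the Basic plan
The Basic plan wins overall and in every signup group — no reversal.

Yes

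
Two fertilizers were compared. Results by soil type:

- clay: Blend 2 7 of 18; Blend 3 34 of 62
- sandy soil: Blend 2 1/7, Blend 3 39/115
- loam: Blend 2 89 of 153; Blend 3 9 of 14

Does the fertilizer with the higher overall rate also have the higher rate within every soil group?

No

Clay: Blend 2 7/18 = 38.9%, Blend 3 34/62 = 54.8% → Blend 3
Sandy soil: Blend 2 1/7 = 14.3%, Blend 3 39/115 = 33.9% → Blend 3
Loam: Blend 2 89/153 = 58.2%, Blend 3 9/14 = 64.3% → Blend 3
Overall: Blend 2 97/178 = 54.5%, Blend 3 82/191 = 42.9% → Blend 2
Blend 3 wins each soil group but Blend 2 wins overall — the comparison reverses. Blend 3's plots skew toward sandy soil, which has a lower base rate.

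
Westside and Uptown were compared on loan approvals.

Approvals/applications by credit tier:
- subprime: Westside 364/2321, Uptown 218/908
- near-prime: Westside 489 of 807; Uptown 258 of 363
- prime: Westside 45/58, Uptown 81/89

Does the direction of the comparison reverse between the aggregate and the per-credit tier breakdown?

Subprime: Westside 364/2321 = 15.7%, Uptown 218/908 = 24.0% → Uptown
Near-prime: Westside 489/807 = 60.6%, Uptown 258/363 = 71.1% → Uptown
Prime: Westside 45/58 = 77.6%, Uptown 81/89 = 91.0% → Uptown
Overall: Westside 898/3186 = 28.2%, Uptown 557/1360 = 41.0% → Uptown
Uptown wins overall and in every credit group — no reversal.

No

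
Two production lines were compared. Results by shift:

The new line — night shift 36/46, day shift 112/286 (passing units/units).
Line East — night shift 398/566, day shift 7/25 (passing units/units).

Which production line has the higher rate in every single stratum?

Night shift: the new line 36/46 = 78.3%, Line East 398/566 = 70.3% → the new line
Day shift: the new line 112/286 = 39.2%, Line East 7/25 = 28.0% → the new line
The new line has the higher rate in both groups.

the new line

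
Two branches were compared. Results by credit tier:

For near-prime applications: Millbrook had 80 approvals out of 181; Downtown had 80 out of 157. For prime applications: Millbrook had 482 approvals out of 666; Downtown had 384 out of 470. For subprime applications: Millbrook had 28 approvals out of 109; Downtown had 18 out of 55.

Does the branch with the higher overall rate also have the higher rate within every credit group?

Yes

Near-prime: Millbrook 80/181 = 44.2%, Downtown 80/157 = 51.0% → Downtown
Prime: Millbrook 482/666 = 72.4%, Downtown 384/470 = 81.7% → Downtown
Subprime: Millbrook 28/109 = 25.7%, Downtown 18/55 = 32.7% → Downtown
Overall: Millbrook 590/956 = 61.7%, Downtown 482/682 = 70.7% → Downtown
Downtown wins overall and in every credit group — no reversal.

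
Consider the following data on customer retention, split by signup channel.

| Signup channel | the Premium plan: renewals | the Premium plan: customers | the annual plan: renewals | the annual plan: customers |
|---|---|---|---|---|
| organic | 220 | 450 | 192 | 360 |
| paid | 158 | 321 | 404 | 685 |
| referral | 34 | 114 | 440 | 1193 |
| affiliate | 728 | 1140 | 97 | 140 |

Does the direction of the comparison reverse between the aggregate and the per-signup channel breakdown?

Yes

Organic: the Premium plan 220/450 = 48.9%, the annual plan 192/360 = 53.3% → the annual plan
Paid: the Premium plan 158/321 = 49.2%, the annual plan 404/685 = 59.0% → the annual plan
Referral: the Premium plan 34/114 = 29.8%, the annual plan 440/1193 = 36.9% → the annual plan
Affiliate: the Premium plan 728/1140 = 63.9%, the annual plan 97/140 = 69.3% → the annual plan
Overall: the Premium plan 1140/2025 = 56.3%, the annual plan 1133/2378 = 47.6% → the Premium plan
The annual plan wins each signup group but the Premium plan wins overall — the comparison reverses. The annual plan's customers skew toward referral, which has a lower base rate.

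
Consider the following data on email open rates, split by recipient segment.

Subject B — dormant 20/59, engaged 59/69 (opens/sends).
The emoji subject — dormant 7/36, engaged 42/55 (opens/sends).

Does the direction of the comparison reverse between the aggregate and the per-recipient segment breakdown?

No

Dormant: Subject B 20/59 = 33.9%, the emoji subject 7/36 = 19.4% → Subject B
Engaged: Subject B 59/69 = 85.5%, the emoji subject 42/55 = 76.4% → Subject B
Overall: Subject B 79/128 = 61.7%, the emoji subject 49/91 = 53.8% → Subject B
Subject B wins overall and in every recipient group — no reversal.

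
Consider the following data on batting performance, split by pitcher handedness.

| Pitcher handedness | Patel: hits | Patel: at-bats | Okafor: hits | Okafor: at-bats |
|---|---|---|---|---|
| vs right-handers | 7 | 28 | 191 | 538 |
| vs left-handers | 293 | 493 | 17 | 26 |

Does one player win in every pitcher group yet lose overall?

Yes

Vs right-handers: Patel 7/28 = 25.0%, Okafor 191/538 = 35.5% → Okafor
Vs left-handers: Patel 293/493 = 59.4%, Okafor 17/26 = 65.4% → Okafor
Overall: Patel 300/521 = 57.6%, Okafor 208/564 = 36.9% → Patel
Okafor wins each pitcher group but Patel wins overall — the comparison reverses. Okafor's at-bats skew toward vs right-handers, which has a lower base rate.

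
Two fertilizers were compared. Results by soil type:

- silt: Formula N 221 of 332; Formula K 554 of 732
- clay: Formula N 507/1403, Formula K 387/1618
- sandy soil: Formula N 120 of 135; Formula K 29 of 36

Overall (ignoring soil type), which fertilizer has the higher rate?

Formula N

Silt: Formula N 221/332 = 66.6%, Formula K 554/732 = 75.7% → Formula K
Clay: Formula N 507/1403 = 36.1%, Formula K 387/1618 = 23.9% → Formula N
Sandy soil: Formula N 120/135 = 88.9%, Formula K 29/36 = 80.6% → Formula N
Overall: Formula N 848/1870 = 45.3%, Formula K 970/2386 = 40.7% → Formula N
(Neither sweeps every soil group, but Formula N has the higher pooled rate.)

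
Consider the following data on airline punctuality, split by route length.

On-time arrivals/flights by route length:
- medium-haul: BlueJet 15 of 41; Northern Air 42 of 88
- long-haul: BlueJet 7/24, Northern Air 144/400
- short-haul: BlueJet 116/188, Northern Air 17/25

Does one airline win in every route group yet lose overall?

Medium-haul: BlueJet 15/41 = 36.6%, Northern Air 42/88 = 47.7% → Northern Air
Long-haul: BlueJet 7/24 = 29.2%, Northern Air 144/400 = 36.0% → Northern Air
Short-haul: BlueJet 116/188 = 61.7%, Northern Air 17/25 = 68.0% → Northern Air
Overall: BlueJet 138/253 = 54.5%, Northern Air 203/513 = 39.6% → BlueJet
Northern Air wins each route group but BlueJet wins overall — the comparison reverses. Northern Air's flights skew toward long-haul, which has a lower base rate.

Yes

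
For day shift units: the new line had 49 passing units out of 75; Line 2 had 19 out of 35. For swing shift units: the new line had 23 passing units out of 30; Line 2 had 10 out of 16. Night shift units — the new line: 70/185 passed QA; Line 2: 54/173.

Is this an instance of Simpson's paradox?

Day shift: the new line 49/75 = 65.3%, Line 2 19/35 = 54.3% → the new line
Swing shift: the new line 23/30 = 76.7%, Line 2 10/16 = 62.5% → the new line
Night shift: the new line 70/185 = 37.8%, Line 2 54/173 = 31.2% → the new line
Overall: the new line 142/290 = 49.0%, Line 2 83/224 = 37.1% → the new line
The new line wins overall and in every shift group — no reversal.

No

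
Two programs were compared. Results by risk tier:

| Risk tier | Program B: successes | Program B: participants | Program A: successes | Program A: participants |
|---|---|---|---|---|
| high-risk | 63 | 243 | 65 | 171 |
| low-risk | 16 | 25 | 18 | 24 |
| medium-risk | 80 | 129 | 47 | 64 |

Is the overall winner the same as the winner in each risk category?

Yes

High-risk: Program B 63/243 = 25.9%, Program A 65/171 = 38.0% → Program A
Low-risk: Program B 16/25 = 64.0%, Program A 18/24 = 75.0% → Program A
Medium-risk: Program B 80/129 = 62.0%, Program A 47/64 = 73.4% → Program A
Overall: Program B 159/397 = 40.1%, Program A 130/259 = 50.2% → Program A
Program A wins overall and in every risk group — no reversal.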